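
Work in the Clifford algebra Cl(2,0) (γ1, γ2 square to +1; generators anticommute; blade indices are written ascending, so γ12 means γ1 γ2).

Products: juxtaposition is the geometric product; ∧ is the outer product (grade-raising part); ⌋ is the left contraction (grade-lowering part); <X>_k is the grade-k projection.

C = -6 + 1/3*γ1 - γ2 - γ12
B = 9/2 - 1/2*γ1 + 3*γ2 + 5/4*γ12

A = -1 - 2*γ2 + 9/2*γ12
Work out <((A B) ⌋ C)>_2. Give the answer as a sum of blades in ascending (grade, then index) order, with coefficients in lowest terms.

step 1: -129/8 + 33/2*γ1 - 39/4*γ2 + 18*γ12
step 2: 130 - 121/8*γ1 - 3/8*γ2 + 129/8*γ12
step 3: 129/8*γ12
Answer: 129/8*γ12


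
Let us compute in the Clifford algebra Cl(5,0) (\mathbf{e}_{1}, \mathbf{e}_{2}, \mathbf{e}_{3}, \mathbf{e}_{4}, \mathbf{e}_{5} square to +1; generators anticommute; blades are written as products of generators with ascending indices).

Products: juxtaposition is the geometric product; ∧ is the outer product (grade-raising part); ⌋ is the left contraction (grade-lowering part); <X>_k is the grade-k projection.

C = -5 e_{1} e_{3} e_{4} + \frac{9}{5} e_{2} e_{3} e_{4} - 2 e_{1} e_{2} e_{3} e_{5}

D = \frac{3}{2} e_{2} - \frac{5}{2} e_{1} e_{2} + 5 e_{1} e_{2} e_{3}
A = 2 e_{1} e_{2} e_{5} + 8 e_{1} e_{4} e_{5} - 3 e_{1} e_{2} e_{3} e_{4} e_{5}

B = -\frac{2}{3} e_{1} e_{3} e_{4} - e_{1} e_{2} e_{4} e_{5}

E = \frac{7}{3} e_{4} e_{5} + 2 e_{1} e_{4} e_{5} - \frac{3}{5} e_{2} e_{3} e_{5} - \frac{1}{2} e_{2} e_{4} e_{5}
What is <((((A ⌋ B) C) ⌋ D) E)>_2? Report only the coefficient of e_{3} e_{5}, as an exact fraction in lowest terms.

step 1: 8 e_{2} - 2 e_{4}
step 2: 10 e_{1} e_{3} - \frac{18}{5} e_{2} e_{3} + \frac{72}{5} e_{3} e_{4} + 16 e_{1} e_{3} e_{5} + 40 e_{1} e_{2} e_{3} e_{4} - 4 e_{1} e_{2} e_{3} e_{4} e_{5}
step 3: 18 e_{1} + 50 e_{2}
step 4: -30 e_{3} e_{5} + 11 e_{4} e_{5} + 42 e_{1} e_{4} e_{5} + \frac{350}{3} e_{2} e_{4} e_{5} - \frac{54}{5} e_{1} e_{2} e_{3} e_{5} - 109 e_{1} e_{2} e_{4} e_{5}
step 5: -30 e_{3} e_{5} + 11 e_{4} e_{5}
Answer: -30


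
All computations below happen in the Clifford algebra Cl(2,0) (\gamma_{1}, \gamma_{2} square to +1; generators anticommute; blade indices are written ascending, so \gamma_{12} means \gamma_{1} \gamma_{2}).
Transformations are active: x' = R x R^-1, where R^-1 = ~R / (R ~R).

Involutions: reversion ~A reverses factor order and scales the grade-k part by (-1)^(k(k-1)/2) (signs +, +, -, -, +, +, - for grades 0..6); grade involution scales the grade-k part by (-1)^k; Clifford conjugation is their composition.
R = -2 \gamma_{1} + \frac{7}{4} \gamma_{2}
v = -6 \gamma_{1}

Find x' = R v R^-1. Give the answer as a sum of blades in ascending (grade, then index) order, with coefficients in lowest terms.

~R = -2 \gamma_{1} + \frac{7}{4} \gamma_{2}, and R ~R = \frac{113}{16}, so R^-1 = ~R / (\frac{113}{16}).
R v = 12 + \frac{21}{2} \gamma_{12}
Answer: -\frac{90}{113} \gamma_{1} + \frac{672}{113} \gamma_{2}


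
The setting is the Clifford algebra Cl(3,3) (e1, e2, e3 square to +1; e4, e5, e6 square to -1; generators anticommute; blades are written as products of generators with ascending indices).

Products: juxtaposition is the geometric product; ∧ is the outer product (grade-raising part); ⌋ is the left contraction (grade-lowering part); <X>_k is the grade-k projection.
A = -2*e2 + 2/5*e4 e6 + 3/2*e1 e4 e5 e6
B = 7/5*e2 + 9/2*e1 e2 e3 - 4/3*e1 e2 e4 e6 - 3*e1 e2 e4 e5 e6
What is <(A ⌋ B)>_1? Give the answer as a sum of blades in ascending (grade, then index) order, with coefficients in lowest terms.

step 1: -14/5 - 9/2*e2 + 8/15*e1 e2 + 9*e1 e3 - 6/5*e1 e2 e5 - 8/3*e1 e4 e6 - 6*e1 e4 e5 e6
step 2: -9/2*e2
Answer: -9/2*e2


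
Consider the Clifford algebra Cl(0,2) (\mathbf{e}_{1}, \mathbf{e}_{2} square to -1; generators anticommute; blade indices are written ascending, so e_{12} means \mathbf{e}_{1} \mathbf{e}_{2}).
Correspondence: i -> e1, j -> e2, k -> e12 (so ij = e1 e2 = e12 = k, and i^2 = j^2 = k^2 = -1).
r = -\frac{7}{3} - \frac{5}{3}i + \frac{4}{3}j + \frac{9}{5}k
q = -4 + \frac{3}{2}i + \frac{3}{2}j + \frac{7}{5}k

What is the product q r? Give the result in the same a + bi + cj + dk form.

In blades: q = -4 + \frac{3}{2} e_{1} + \frac{3}{2} e_{2} + \frac{7}{5} e_{12}, r = -\frac{7}{3} - \frac{5}{3} e_{1} + \frac{4}{3} e_{2} + \frac{9}{5} e_{12}.
Distribute q over r term by term (generator squares from the signature, products reordered to ascending indices): (-4)*r = \frac{28}{3} + \frac{20}{3} e_{1} - \frac{16}{3} e_{2} - \frac{36}{5} e_{12}; (\frac{3}{2} e_{1})*r = \frac{5}{2} - \frac{7}{2} e_{1} - \frac{27}{10} e_{2} + 2 e_{12}; (\frac{3}{2} e_{2})*r = -2 + \frac{27}{10} e_{1} - \frac{7}{2} e_{2} + \frac{5}{2} e_{12}; (\frac{7}{5} e_{12})*r = -\frac{63}{25} - \frac{28}{15} e_{1} - \frac{7}{3} e_{2} - \frac{49}{15} e_{12}.
Sum: \frac{1097}{150} + 4 e_{1} - \frac{208}{15} e_{2} - \frac{179}{30} e_{12}; translating back through the correspondence:
Answer: \frac{1097}{150} + 4i - \frac{208}{15}j - \frac{179}{30}k


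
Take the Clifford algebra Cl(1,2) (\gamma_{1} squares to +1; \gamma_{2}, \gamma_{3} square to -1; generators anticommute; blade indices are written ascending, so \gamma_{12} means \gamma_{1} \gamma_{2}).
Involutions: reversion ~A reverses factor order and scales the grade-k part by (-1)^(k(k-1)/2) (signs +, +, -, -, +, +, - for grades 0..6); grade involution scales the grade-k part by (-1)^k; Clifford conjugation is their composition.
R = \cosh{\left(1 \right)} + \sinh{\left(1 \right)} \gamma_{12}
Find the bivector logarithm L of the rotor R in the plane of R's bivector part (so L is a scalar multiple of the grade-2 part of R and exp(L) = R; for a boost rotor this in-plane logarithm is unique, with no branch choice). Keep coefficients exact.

The scalar part of R is \cosh{\left(1 \right)}, which determines |rapidity| via cosh; the sign lives in the bivector part, and pairing them (bivector part over sinh of the rapidity = the plane) gives the unique in-plane L = rapidity * plane.
Concretely: cosh(rapidity) = \cosh{\left(1 \right)} gives rapidity = ±1, and since rapidity/sinh(rapidity) is even the sign is immaterial: L = (rapidity/sinh(rapidity)) * <R>_2 = (\frac{1}{\sinh{\left(1 \right)}}) * <R>_2.
Answer: \gamma_{12}


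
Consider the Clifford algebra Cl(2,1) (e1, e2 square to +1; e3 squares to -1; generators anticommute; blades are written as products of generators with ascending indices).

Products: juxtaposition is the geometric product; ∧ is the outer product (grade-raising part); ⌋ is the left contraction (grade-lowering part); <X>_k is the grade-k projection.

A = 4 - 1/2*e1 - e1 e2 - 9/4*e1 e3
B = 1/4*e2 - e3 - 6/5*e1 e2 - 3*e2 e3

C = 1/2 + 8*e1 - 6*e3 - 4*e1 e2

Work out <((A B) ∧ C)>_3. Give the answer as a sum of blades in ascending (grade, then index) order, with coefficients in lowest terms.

step 1: -6/5 - 5/2*e1 + 8/5*e2 - 4*e3 + 73/40*e1 e2 + 7/2*e1 e3 - 93/10*e2 e3 + 49/16*e1 e2 e3
step 2: -3/5 - 217/20*e1 + 4/5*e2 + 26/5*e3 - 567/80*e1 e2 + 195/4*e1 e3 - 57/4*e2 e3 - 10851/160*e1 e2 e3
step 3: -10851/160*e1 e2 e3
Answer: -10851/160*e1 e2 e3


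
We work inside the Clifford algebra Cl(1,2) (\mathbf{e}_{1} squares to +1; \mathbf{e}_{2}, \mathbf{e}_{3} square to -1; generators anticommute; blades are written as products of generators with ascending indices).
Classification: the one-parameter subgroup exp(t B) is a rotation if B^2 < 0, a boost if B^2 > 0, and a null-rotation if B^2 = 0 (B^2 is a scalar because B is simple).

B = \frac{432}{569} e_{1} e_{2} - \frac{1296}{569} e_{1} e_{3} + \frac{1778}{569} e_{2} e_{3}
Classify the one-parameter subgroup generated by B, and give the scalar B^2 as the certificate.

B^2 term by term: the squares give (\frac{432}{569})^2*(e_{1} e_{2})^2 + (-\frac{1296}{569})^2*(e_{1} e_{3})^2 + (\frac{1778}{569})^2*(e_{2} e_{3})^2 = \frac{186624}{323761}*(+1) + \frac{1679616}{323761}*(+1) + \frac{3161284}{323761}*(-1) = -4 (each basis 2-blade squares to minus the product of its generators' squares); cross terms between blades sharing an index anticommute and cancel. So B^2 = -4.
Answer: rotation, certificate B^2 = -4. The class reads off the invariant scalar -4 directly.


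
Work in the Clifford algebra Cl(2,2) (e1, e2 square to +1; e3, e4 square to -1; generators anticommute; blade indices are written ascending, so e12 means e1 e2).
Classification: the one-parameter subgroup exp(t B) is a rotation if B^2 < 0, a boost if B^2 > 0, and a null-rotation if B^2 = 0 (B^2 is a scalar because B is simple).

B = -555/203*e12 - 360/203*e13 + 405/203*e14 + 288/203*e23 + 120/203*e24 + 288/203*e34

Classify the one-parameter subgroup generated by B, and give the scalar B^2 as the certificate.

B^2 term by term: the squares give (-555/203)^2*(e12)^2 + (-360/203)^2*(e13)^2 + (405/203)^2*(e14)^2 + (288/203)^2*(e23)^2 + (120/203)^2*(e24)^2 + (288/203)^2*(e34)^2 = 308025/41209*(-1) + 129600/41209*(+1) + 164025/41209*(+1) + 82944/41209*(+1) + 14400/41209*(+1) + 82944/41209*(-1) = 0 (each basis 2-blade squares to minus the product of its generators' squares); cross terms between blades sharing an index anticommute and cancel; the commuting (index-disjoint) pairs give grade-4 terms 2*c*c'*(blade product), which cancel blade by blade — e1234: -319680/41209 + 86400/41209 + 233280/41209 = 0 — confirming B is simple. So B^2 = 0.
Answer: null-rotation, certificate B^2 = 0. The scalar 0 is the complete invariant here: its sign names the subgroup type.


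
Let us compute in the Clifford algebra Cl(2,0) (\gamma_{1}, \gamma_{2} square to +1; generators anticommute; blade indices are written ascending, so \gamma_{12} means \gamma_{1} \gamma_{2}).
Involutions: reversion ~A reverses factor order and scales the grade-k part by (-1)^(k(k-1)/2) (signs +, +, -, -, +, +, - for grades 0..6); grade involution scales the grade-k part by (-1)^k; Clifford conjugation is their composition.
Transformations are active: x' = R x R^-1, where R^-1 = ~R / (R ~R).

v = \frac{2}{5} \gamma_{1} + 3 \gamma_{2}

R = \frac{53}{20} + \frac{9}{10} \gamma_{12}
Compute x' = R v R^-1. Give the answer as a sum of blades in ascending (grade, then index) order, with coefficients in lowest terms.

~R = \frac{53}{20} - \frac{9}{10} \gamma_{12}, and R ~R = \frac{3133}{400}, so R^-1 = ~R / (\frac{3133}{400}).
R v = \frac{94}{25} \gamma_{1} + \frac{759}{100} \gamma_{2}
Answer: \frac{6718}{3133} \gamma_{1} + \frac{33459}{15665} \gamma_{2}


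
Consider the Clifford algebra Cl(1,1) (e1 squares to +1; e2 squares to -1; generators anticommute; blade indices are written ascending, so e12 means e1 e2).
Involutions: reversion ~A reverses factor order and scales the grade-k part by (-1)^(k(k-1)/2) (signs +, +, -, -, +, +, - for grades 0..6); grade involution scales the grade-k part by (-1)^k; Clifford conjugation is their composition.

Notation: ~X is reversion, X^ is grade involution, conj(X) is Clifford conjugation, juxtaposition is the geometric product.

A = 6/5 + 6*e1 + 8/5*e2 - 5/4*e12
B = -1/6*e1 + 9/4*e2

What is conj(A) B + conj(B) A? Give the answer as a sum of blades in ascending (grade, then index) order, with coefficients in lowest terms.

first term: 23/5 - 241/80*e1 + 349/120*e2 - 413/30*e12
second term: 23/5 + 241/80*e1 - 349/120*e2 + 413/30*e12
Answer: 46/5


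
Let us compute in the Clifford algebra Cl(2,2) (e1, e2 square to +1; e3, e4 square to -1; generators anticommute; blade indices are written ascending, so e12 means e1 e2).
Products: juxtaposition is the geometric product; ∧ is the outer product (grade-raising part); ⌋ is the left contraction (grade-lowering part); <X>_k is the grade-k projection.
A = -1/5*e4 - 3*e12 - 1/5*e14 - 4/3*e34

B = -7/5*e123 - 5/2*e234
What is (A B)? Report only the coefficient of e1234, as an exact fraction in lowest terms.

step 1: -10/3*e2 - 21/5*e3 - 1/2*e23 - 1/2*e123 + 28/15*e124 + 15/2*e134 - 7/25*e234 - 7/25*e1234
Answer: -7/25


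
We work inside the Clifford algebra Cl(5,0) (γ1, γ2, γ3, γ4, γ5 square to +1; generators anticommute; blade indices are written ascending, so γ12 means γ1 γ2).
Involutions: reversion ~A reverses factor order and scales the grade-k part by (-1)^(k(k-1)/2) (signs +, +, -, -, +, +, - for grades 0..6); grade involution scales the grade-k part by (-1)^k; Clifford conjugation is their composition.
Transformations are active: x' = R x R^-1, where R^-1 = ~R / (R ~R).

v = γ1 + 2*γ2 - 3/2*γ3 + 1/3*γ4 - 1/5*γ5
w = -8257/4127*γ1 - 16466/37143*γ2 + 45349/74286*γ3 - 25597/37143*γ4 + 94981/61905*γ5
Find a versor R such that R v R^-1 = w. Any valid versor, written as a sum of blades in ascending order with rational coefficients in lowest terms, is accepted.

Sketch: the shared square 6661/900 makes R = v + w = -4130/4127*γ1 + 57820/37143*γ2 - 33040/37143*γ3 - 13216/37143*γ4 + 16520/12381*γ5 the natural versor; its sandwich fixes that direction, negates (v - w)/2, and sends v to w.
Answer: -4130/4127*γ1 + 57820/37143*γ2 - 33040/37143*γ3 - 13216/37143*γ4 + 16520/12381*γ5


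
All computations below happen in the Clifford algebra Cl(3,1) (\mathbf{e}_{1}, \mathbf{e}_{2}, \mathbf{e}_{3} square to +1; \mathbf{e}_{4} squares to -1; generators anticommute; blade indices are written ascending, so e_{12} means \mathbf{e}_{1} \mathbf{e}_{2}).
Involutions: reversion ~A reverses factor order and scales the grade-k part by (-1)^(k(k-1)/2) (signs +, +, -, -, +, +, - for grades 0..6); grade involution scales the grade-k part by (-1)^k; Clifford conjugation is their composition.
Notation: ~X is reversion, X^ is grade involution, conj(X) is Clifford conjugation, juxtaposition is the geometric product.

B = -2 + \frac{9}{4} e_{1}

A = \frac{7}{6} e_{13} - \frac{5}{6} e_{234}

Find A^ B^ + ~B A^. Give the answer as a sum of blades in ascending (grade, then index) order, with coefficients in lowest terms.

first term: \frac{21}{8} e_{3} - \frac{7}{3} e_{13} - \frac{5}{3} e_{234} + \frac{15}{8} e_{1234}
second term: \frac{21}{8} e_{3} - \frac{7}{3} e_{13} - \frac{5}{3} e_{234} + \frac{15}{8} e_{1234}
Answer: \frac{21}{4} e_{3} - \frac{14}{3} e_{13} - \frac{10}{3} e_{234} + \frac{15}{4} e_{1234}


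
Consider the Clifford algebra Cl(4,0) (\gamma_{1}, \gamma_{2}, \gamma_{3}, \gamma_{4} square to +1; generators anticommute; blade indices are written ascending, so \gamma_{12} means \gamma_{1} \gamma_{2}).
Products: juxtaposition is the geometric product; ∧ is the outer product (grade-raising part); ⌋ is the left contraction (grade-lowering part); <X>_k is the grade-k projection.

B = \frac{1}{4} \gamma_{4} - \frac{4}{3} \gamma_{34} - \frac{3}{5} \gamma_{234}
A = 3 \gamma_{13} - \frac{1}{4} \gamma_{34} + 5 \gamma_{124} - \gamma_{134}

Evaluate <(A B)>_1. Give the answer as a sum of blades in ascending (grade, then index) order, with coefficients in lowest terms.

step 1: -\frac{1}{3} - \frac{4}{3} \gamma_{1} - \frac{3}{20} \gamma_{2} - \frac{1}{16} \gamma_{3} + \frac{13}{20} \gamma_{12} - \frac{13}{4} \gamma_{13} - 4 \gamma_{14} + \frac{20}{3} \gamma_{123} + \frac{9}{5} \gamma_{124} + \frac{3}{4} \gamma_{134}
step 2: -\frac{4}{3} \gamma_{1} - \frac{3}{20} \gamma_{2} - \frac{1}{16} \gamma_{3}
Answer: -\frac{4}{3} \gamma_{1} - \frac{3}{20} \gamma_{2} - \frac{1}{16} \gamma_{3}


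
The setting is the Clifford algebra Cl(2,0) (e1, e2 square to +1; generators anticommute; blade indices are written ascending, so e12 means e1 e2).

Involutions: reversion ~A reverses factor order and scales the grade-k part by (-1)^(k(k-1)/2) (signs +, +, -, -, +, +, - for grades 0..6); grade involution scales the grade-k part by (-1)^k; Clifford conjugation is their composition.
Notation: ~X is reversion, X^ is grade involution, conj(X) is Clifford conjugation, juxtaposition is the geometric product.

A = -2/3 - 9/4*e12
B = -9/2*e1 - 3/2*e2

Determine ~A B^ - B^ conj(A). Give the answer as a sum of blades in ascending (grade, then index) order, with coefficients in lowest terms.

first term: 3/8*e1 - 89/8*e2
second term: -51/8*e1 + 73/8*e2
Answer: 27/4*e1 - 81/4*e2


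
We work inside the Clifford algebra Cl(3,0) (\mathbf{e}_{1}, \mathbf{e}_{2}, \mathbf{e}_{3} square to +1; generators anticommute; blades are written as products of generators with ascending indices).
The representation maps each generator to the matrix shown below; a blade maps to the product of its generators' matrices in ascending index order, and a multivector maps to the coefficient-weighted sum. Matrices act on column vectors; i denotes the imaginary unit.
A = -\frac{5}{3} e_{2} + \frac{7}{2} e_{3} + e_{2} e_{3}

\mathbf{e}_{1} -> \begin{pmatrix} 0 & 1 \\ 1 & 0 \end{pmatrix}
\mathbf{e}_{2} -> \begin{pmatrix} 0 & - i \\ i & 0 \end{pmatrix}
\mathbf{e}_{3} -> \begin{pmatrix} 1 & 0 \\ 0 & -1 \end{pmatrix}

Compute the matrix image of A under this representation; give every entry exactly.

Bivector images (products of the table entries): rho(e_{2} e_{3}) = rho(\mathbf{e}_{2})rho(\mathbf{e}_{3}) = \begin{pmatrix} 0 & i \\ i & 0 \end{pmatrix}.
M = (-\frac{5}{3})*rho(e_{2}) + (\frac{7}{2})*rho(e_{3}) + (1)*rho(e_{2} e_{3}), summed entrywise:
Answer: \begin{pmatrix} \frac{7}{2} & \frac{8 i}{3} \\ - \frac{2 i}{3} & - \frac{7}{2} \end{pmatrix}


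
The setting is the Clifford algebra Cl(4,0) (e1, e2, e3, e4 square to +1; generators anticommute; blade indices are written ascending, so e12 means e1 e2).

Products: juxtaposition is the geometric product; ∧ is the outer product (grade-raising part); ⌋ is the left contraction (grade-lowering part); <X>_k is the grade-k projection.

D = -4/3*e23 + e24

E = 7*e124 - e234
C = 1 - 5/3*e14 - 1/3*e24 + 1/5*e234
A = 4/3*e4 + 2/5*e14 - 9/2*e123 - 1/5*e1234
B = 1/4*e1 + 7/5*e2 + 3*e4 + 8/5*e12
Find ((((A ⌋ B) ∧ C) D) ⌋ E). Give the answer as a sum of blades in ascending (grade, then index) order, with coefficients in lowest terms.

step 1: 4
step 2: 4 - 20/3*e14 - 4/3*e24 + 4/5*e234
step 3: 4/3 + 4/5*e3 + 16/15*e4 + 20/3*e12 - 16/3*e23 + 4*e24 + 16/9*e34 + 80/9*e1234
step 4: -28*e1 + 16/9*e2 - 4*e3 - 52*e4 + 112/15*e12 - 16/15*e23 + 4/5*e24 + 28/3*e124 - 4/3*e234
Answer: -28*e1 + 16/9*e2 - 4*e3 - 52*e4 + 112/15*e12 - 16/15*e23 + 4/5*e24 + 28/3*e124 - 4/3*e234


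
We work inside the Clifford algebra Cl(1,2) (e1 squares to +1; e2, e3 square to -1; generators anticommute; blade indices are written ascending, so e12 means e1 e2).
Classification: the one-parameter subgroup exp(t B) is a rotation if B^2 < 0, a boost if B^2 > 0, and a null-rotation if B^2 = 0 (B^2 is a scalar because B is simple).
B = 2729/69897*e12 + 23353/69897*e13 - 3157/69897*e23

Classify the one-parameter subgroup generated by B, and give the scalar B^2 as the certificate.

B^2 term by term: the squares give (2729/69897)^2*(e12)^2 + (23353/69897)^2*(e13)^2 + (-3157/69897)^2*(e23)^2 = 7447441/4885590609*(+1) + 545362609/4885590609*(+1) + 9966649/4885590609*(-1) = 1/9 (each basis 2-blade squares to minus the product of its generators' squares); cross terms between blades sharing an index anticommute and cancel. So B^2 = 1/9.
Answer: boost, certificate B^2 = 1/9. Key observation: B^2 = 1/9 is a conjugation invariant, so its sign decides the class regardless of the surface form of B.


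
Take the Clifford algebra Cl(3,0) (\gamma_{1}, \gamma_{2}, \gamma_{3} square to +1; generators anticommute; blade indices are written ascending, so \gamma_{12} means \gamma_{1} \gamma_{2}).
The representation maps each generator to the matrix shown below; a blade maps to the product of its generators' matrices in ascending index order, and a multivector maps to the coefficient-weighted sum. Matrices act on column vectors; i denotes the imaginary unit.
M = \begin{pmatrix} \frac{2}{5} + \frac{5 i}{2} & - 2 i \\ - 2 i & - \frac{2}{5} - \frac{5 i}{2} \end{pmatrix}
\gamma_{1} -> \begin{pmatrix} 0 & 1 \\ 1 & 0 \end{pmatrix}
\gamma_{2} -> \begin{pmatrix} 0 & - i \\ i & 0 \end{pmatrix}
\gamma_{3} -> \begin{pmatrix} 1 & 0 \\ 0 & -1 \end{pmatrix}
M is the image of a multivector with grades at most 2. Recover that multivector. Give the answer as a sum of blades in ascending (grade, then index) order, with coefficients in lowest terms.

Method: 1, rho(\gamma_{1}), rho(\gamma_{2}), rho(\gamma_{3}) form a trace-orthogonal basis of the 2x2 complex matrices (tr(X Y) = 2 if X = Y, else 0), so M = m0*1 + m1*rho(\gamma_{1}) + m2*rho(\gamma_{2}) + m3*rho(\gamma_{3}) with m0 = tr(M)/2 = 0, m1 = tr(M rho(\gamma_{1}))/2 = - 2 i, m2 = tr(M rho(\gamma_{2}))/2 = 0, m3 = tr(M rho(\gamma_{3}))/2 = \frac{2}{5} + \frac{5 i}{2}.
Multiplying table entries, the bivector images are rho(\gamma_{12}) = i*rho(\gamma_{3}), rho(\gamma_{13}) = -i*rho(\gamma_{2}), rho(\gamma_{23}) = i*rho(\gamma_{1}); with real blade coefficients the real parts of m0..m3 are the coefficients of 1, \gamma_{1}, \gamma_{2}, \gamma_{3} and the imaginary parts give the bivectors (\gamma_{23}: Im m1, \gamma_{13}: -Im m2, \gamma_{12}: Im m3).
Answer: \frac{2}{5} \gamma_{3} + \frac{5}{2} \gamma_{12} - 2 \gamma_{23}


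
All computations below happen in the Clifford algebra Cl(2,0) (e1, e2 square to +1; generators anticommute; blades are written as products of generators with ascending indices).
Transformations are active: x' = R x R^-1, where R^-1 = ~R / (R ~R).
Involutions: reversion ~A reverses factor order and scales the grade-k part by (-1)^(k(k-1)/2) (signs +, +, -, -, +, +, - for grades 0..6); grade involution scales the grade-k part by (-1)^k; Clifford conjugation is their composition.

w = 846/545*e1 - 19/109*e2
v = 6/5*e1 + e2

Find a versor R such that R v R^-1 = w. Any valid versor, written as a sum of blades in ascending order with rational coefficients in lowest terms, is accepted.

The midline construction: v and w both square to 61/25, so reflecting in their sum 300/109*e1 + 90/109*e2 exchanges them.
Answer: 300/109*e1 + 90/109*e2


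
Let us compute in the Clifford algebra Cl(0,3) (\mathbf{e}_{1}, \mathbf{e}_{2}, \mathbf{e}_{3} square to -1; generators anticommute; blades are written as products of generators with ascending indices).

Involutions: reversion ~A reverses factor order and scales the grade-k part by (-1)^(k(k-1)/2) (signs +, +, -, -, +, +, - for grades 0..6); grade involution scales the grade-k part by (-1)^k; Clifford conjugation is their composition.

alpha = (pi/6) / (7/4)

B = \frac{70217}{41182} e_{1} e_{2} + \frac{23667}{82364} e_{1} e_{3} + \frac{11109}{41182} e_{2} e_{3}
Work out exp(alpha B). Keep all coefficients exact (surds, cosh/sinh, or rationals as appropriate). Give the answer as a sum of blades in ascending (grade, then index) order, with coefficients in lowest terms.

B^2 term by term: the squares give (\frac{70217}{41182})^2*(e_{1} e_{2})^2 + (\frac{23667}{82364})^2*(e_{1} e_{3})^2 + (\frac{11109}{41182})^2*(e_{2} e_{3})^2 = \frac{4930427089}{1695957124}*(-1) + \frac{560126889}{6783828496}*(-1) + \frac{123409881}{1695957124}*(-1) = -\frac{49}{16} (each basis 2-blade squares to minus the product of its generators' squares); cross terms between blades sharing an index anticommute and cancel. So B^2 = -\frac{49}{16}.
B^2 = -\frac{49}{16} — circular case — the even/odd split gives cos and sin: l = \frac{7}{4}, alpha*l = \frac{\pi}{6}, so exp(alpha B) = cos(\frac{\pi}{6}) + (sin(\frac{\pi}{6})/(\frac{7}{4}))*B = \frac{\sqrt{3}}{2} + (\frac{2}{7})*B.
Answer: \frac{\sqrt{3}}{2} + \frac{10031}{20591} e_{1} e_{2} + \frac{3381}{41182} e_{1} e_{3} + \frac{1587}{20591} e_{2} e_{3}


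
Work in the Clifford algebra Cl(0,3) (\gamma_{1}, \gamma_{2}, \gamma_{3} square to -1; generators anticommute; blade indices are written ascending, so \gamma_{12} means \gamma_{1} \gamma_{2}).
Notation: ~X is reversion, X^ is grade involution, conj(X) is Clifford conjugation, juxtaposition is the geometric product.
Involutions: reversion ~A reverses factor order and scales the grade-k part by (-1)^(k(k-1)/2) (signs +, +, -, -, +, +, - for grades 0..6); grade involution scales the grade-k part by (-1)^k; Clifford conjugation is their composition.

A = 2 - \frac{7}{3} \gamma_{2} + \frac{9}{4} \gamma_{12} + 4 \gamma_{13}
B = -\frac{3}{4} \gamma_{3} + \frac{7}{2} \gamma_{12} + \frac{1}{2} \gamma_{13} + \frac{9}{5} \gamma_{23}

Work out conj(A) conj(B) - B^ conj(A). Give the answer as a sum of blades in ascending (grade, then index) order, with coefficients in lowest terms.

first term: -\frac{79}{8} - \frac{31}{6} \gamma_{1} + \frac{57}{10} \gamma_{3} + \frac{1}{5} \gamma_{12} - \frac{101}{20} \gamma_{13} - \frac{589}{40} \gamma_{23} - \frac{25}{48} \gamma_{123}
second term: \frac{79}{8} - \frac{67}{6} \gamma_{1} + \frac{57}{10} \gamma_{3} + \frac{71}{5} \gamma_{12} - \frac{61}{20} \gamma_{13} - \frac{441}{40} \gamma_{23} - \frac{137}{48} \gamma_{123}
Answer: -\frac{79}{4} + 6 \gamma_{1} - 14 \gamma_{12} - 2 \gamma_{13} - \frac{37}{10} \gamma_{23} + \frac{7}{3} \gamma_{123}


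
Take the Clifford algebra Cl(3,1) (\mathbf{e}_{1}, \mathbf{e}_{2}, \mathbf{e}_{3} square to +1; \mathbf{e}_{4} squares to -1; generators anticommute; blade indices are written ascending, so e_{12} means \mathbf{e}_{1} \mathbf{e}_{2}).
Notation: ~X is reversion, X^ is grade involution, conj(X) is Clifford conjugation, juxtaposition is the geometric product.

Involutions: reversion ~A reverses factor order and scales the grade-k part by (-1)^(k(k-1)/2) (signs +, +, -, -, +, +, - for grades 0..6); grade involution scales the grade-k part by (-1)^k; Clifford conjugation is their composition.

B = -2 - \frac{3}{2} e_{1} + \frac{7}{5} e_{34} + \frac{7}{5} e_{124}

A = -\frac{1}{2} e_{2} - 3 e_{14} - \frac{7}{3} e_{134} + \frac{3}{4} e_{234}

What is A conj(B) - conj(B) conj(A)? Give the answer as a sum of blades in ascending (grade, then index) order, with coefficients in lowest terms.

first term: \frac{49}{15} e_{1} + \frac{83}{20} e_{2} + \frac{9}{2} e_{4} + \frac{3}{4} e_{12} + \frac{21}{4} e_{13} + \frac{67}{10} e_{14} + \frac{49}{15} e_{23} - \frac{7}{2} e_{34} + \frac{14}{3} e_{134} - \frac{4}{5} e_{234} - \frac{9}{8} e_{1234}
second term: \frac{49}{15} e_{1} - \frac{25}{4} e_{2} + \frac{9}{2} e_{4} + \frac{3}{4} e_{12} + \frac{63}{20} e_{13} - \frac{67}{10} e_{14} - \frac{49}{15} e_{23} - \frac{7}{2} e_{34} + \frac{14}{3} e_{134} - \frac{11}{5} e_{234} + \frac{9}{8} e_{1234}
Answer: \frac{52}{5} e_{2} + \frac{21}{10} e_{13} + \frac{67}{5} e_{14} + \frac{98}{15} e_{23} + \frac{7}{5} e_{234} - \frac{9}{4} e_{1234}


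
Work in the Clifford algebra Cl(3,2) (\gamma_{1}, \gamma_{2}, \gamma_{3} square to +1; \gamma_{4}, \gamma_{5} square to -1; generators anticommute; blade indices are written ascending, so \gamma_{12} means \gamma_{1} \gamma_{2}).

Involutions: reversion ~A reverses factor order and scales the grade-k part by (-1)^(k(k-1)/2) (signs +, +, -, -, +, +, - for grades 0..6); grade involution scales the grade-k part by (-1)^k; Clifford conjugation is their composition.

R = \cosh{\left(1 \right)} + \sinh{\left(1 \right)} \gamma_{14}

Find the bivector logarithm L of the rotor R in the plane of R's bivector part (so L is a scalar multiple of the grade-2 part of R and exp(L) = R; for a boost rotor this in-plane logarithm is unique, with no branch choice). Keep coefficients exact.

The scalar part of R is \cosh{\left(1 \right)}, giving the rapidity magnitude (cosh is even); the bivector part supplies orientation, its quotient by sinh of the rapidity is the plane, and L = rapidity * plane — unique in that plane, since flipping both signs leaves L unchanged.
Concretely: cosh(rapidity) = \cosh{\left(1 \right)} gives rapidity = ±1, and since rapidity/sinh(rapidity) is even the sign is immaterial: L = (rapidity/sinh(rapidity)) * <R>_2 = (\frac{1}{\sinh{\left(1 \right)}}) * <R>_2.
Answer: \gamma_{14}


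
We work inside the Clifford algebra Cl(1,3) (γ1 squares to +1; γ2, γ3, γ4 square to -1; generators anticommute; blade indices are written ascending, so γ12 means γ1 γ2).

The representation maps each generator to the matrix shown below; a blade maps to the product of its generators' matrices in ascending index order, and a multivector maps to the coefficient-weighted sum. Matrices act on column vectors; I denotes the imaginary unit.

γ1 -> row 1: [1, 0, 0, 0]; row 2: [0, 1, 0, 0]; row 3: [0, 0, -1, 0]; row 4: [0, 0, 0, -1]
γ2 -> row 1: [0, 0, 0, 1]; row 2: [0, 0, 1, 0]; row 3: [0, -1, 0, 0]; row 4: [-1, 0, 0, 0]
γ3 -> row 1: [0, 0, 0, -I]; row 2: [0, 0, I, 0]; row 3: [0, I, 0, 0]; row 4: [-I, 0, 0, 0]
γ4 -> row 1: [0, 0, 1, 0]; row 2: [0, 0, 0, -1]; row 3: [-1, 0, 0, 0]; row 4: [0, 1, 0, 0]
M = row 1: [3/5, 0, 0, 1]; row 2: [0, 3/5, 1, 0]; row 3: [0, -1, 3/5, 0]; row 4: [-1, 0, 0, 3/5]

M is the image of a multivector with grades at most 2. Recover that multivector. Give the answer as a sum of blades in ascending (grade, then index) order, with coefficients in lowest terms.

Method: the blade images are trace-orthogonal — tr(rho(e_A) rho(e_B)^-1) = 4 if A = B and 0 otherwise — and rho(e_A)^-1 = (e_A)^2 * rho(e_A) with (e_A)^2 = +1 or -1, so the coefficient of e_A in the preimage is (e_A)^2 * tr(M rho(e_A))/4.
Nonzero projections over blades of grade <= 2: 1: (1)^2 = +1, tr(M 1) = 12/5, coefficient 3/5; γ2: (γ2)^2 = -1, tr(M rho(γ2)) = -4, coefficient 1. Every other blade of grade <= 2 projects to 0.
Answer: 3/5 + γ2


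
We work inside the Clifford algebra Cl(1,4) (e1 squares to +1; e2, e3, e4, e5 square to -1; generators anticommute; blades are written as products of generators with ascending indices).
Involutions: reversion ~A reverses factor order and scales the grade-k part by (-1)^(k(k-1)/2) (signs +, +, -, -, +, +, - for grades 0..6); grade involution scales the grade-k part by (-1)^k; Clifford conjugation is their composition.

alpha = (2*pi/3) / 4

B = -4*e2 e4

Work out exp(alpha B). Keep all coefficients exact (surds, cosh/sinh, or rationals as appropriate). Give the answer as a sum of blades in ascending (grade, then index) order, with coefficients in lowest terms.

B^2 = (-4)^2*(e2 e4)^2 = 16*(-1) = -16 (a basis 2-blade squares to minus the product of its generators' squares).
B^2 = -16 — since the square is negative, the closed form is circular: l = 4, alpha*l = 2*pi/3, so exp(alpha B) = cos(2*pi/3) + (sin(2*pi/3)/4)*B = -1/2 + (sqrt(3)/8)*B.
Answer: -1/2 - sqrt(3)/2*e2 e4


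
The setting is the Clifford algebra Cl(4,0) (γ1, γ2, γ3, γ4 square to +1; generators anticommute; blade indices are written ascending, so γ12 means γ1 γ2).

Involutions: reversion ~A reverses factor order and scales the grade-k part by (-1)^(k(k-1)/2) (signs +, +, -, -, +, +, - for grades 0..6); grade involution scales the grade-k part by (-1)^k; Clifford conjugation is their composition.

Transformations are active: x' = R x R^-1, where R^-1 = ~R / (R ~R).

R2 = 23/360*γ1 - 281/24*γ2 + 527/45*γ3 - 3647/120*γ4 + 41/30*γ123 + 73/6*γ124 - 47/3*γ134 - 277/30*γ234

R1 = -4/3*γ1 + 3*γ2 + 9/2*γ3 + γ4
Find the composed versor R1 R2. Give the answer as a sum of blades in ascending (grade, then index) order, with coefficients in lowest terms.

Distribute over the terms of R1 (each basis-blade product reordered to ascending indices, repeated generators contracted through their squares):
(-4/3*γ1) R2 = -23/270 + 281/18*γ12 - 2108/135*γ13 + 3647/90*γ14 - 82/45*γ23 - 146/9*γ24 + 188/9*γ34 + 554/45*γ1234
(3*γ2) R2 = -281/8 - 23/120*γ12 - 41/10*γ13 - 73/2*γ14 + 527/15*γ23 - 3647/40*γ24 - 277/10*γ34 + 47*γ1234
(9/2*γ3) R2 = 527/10 + 123/20*γ12 - 23/80*γ13 + 141/2*γ14 + 843/16*γ23 + 831/20*γ24 - 10941/80*γ34 + 219/4*γ1234
(γ4) R2 = -3647/120 + 73/6*γ12 - 47/3*γ13 - 23/360*γ14 - 277/30*γ23 + 281/24*γ24 - 527/45*γ34 - 41/30*γ1234
Summing the partial products and collecting blades:
Answer: -6967/540 + 2429/72*γ12 - 15409/432*γ13 + 1787/24*γ14 + 55271/720*γ23 - 1949/36*γ24 - 22361/144*γ34 + 4057/36*γ1234


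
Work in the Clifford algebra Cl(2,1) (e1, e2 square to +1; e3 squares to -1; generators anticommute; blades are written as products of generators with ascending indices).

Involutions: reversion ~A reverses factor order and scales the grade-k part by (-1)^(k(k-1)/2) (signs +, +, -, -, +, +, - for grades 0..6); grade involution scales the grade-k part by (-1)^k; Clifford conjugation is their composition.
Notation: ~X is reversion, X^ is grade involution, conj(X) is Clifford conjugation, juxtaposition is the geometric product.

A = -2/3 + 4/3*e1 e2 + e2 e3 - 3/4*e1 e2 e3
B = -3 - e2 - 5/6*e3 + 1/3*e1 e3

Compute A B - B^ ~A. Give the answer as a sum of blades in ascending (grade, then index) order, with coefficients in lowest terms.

first term: 2 - 4/3*e1 + 7/4*e2 + 14/9*e3 - 119/24*e1 e2 - 35/36*e1 e3 - 31/9*e2 e3 + 41/36*e1 e2 e3
second term: 2 + 4/3*e1 - 7/4*e2 - 14/9*e3 + 73/24*e1 e2 - 35/36*e1 e3 + 23/9*e2 e3 - 121/36*e1 e2 e3
Answer: -8/3*e1 + 7/2*e2 + 28/9*e3 - 8*e1 e2 - 6*e2 e3 + 9/2*e1 e2 e3


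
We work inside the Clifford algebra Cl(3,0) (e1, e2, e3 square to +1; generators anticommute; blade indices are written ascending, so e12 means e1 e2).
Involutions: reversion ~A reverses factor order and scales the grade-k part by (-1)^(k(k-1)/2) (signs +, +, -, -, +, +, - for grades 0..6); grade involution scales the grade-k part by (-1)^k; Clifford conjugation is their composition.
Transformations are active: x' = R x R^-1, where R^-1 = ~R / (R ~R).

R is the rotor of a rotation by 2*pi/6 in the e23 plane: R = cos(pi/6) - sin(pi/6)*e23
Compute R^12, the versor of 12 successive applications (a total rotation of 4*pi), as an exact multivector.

Because a rotor carries half the rotation angle, composing 12 copies of this e23-plane rotor multiplies the phase: 12*(pi/6) = 2*pi, hence R^12 = cos(2*pi) - sin(2*pi)*e23.
cos(2*pi) = 1 and sin(2*pi) = 0, so R^12 = 1. The total rotation 4*pi is 2 full turns, so every vector returns to itself, yet the rotor is +1, back on the identity sheet (an even number of 2*pi turns).
Answer: 1


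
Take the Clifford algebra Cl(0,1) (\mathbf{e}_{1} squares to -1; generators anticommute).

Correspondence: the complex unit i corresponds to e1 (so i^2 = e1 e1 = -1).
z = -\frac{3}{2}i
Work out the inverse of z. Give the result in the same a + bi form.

In blades: z = -\frac{3}{2} e_{1}.
With qbar = \frac{3}{2} e_{1} (scalar fixed, mapped units negated), z qbar = \frac{9}{4} (the sum of squared coefficients), so z^-1 = qbar / (\frac{9}{4}) = \frac{2}{3} e_{1}; translating back:
Answer: \frac{2}{3}i


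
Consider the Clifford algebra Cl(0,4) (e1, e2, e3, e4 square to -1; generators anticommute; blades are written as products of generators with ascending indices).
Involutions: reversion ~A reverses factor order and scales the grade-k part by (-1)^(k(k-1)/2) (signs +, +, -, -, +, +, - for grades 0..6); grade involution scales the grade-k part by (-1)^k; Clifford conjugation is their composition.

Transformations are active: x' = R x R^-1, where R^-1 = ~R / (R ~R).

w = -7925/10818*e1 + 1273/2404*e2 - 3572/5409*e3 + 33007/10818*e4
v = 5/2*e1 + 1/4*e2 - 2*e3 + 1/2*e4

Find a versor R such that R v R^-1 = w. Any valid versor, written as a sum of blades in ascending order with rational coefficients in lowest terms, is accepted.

Since q(v) = q(w) = -169/16, the sum R = v + w = 9560/5409*e1 + 937/1202*e2 - 14390/5409*e3 + 19208/5409*e4 does the job whenever invertible.
Answer: 9560/5409*e1 + 937/1202*e2 - 14390/5409*e3 + 19208/5409*e4


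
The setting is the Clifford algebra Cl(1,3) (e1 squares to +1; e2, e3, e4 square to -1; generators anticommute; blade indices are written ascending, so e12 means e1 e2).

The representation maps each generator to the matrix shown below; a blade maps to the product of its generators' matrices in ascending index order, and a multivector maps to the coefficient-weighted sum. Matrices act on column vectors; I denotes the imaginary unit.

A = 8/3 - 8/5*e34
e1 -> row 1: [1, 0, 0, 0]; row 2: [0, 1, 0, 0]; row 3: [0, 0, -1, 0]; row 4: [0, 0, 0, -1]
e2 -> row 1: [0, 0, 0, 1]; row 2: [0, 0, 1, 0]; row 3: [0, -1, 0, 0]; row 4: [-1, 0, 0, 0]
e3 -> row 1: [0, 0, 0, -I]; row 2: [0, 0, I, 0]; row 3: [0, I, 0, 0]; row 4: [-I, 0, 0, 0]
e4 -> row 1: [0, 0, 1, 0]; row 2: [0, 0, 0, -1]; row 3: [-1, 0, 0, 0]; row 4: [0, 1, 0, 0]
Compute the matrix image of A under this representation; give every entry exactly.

Bivector images (products of the table entries): rho(e34) = rho(e3)rho(e4) = row 1: [0, -I, 0, 0]; row 2: [-I, 0, 0, 0]; row 3: [0, 0, 0, -I]; row 4: [0, 0, -I, 0].
M = (8/3)*1 + (-8/5)*rho(e34), summed entrywise (1 is the identity matrix):
Answer: row 1: [8/3, 8*I/5, 0, 0]; row 2: [8*I/5, 8/3, 0, 0]; row 3: [0, 0, 8/3, 8*I/5]; row 4: [0, 0, 8*I/5, 8/3]


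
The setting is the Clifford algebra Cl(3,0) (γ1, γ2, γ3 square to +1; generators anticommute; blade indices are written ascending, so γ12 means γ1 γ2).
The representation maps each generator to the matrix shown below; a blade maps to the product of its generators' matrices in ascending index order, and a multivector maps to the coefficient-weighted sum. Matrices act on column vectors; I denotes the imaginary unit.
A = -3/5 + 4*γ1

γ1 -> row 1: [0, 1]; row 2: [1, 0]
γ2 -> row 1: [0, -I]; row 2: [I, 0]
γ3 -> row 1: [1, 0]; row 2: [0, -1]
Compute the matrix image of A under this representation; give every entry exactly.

M = (-3/5)*1 + (4)*rho(γ1), summed entrywise (1 is the identity matrix):
Answer: row 1: [-3/5, 4]; row 2: [4, -3/5]


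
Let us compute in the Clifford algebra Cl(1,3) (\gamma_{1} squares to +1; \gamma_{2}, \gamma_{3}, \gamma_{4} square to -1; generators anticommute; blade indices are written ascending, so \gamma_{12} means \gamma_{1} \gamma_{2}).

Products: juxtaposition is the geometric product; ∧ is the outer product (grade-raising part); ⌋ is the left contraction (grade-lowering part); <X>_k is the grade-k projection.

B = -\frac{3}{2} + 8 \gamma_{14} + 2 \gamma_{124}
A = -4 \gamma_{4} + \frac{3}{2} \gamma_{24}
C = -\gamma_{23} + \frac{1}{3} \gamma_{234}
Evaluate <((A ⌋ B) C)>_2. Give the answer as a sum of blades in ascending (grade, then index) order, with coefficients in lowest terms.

step 1: -35 \gamma_{1} + 8 \gamma_{12}
step 2: 8 \gamma_{13} + 35 \gamma_{123} - \frac{8}{3} \gamma_{134} - \frac{35}{3} \gamma_{1234}
step 3: 8 \gamma_{13}
Answer: 8 \gamma_{13}


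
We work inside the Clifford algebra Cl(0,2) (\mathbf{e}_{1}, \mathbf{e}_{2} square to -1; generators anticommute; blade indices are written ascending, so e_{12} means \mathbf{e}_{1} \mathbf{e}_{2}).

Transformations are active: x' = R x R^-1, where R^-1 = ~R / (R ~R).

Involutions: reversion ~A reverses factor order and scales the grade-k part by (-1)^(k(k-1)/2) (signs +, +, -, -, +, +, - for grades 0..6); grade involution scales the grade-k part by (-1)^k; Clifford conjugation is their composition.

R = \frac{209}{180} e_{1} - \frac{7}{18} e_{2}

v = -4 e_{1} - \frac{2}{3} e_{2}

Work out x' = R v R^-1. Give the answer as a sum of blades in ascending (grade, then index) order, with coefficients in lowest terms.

~R = \frac{209}{180} e_{1} - \frac{7}{18} e_{2}, and R ~R = -\frac{48581}{32400}, so R^-1 = ~R / (-\frac{48581}{32400}).
R v = \frac{592}{135} - \frac{629}{270} e_{12}
Answer: -\frac{10996}{3939} e_{1} + \frac{3862}{1313} e_{2}


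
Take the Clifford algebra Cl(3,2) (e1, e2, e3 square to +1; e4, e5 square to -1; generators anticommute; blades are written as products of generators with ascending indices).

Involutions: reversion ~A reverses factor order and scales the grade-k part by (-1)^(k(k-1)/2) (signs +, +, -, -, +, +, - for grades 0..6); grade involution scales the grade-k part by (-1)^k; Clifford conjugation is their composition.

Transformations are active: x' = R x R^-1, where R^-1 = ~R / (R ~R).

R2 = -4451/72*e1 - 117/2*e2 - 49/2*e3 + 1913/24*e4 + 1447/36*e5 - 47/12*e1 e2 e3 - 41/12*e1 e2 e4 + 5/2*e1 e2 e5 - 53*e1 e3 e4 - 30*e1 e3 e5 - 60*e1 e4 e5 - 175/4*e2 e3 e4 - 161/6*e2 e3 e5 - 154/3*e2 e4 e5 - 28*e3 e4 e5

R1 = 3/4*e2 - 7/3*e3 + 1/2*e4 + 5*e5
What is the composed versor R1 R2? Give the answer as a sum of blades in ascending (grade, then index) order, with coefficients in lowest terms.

Distribute over the terms of R1 (each basis-blade product reordered to ascending indices, repeated generators contracted through their squares):
(3/4*e2) R2 = -351/8 + 4451/96*e1 e2 + 47/16*e1 e3 + 41/16*e1 e4 - 15/8*e1 e5 - 147/8*e2 e3 + 1913/32*e2 e4 + 1447/48*e2 e5 - 525/16*e3 e4 - 161/8*e3 e5 - 77/2*e4 e5 + 159/4*e1 e2 e3 e4 + 45/2*e1 e2 e3 e5 + 45*e1 e2 e4 e5 - 21*e2 e3 e4 e5
(-7/3*e3) R2 = 343/6 + 329/36*e1 e2 - 31157/216*e1 e3 - 371/3*e1 e4 - 70*e1 e5 - 273/2*e2 e3 - 1225/12*e2 e4 - 1127/18*e2 e5 - 13391/72*e3 e4 - 10129/108*e3 e5 + 196/3*e4 e5 + 287/36*e1 e2 e3 e4 - 35/6*e1 e2 e3 e5 - 140*e1 e3 e4 e5 - 1078/9*e2 e3 e4 e5
(1/2*e4) R2 = -1913/48 + 41/24*e1 e2 + 53/2*e1 e3 + 4451/144*e1 e4 - 30*e1 e5 + 175/8*e2 e3 + 117/4*e2 e4 - 77/3*e2 e5 + 49/4*e3 e4 - 14*e3 e5 + 1447/72*e4 e5 + 47/24*e1 e2 e3 e4 + 5/4*e1 e2 e4 e5 - 15*e1 e3 e4 e5 - 161/12*e2 e3 e4 e5
(5*e5) R2 = -7235/36 - 25/2*e1 e2 + 150*e1 e3 + 300*e1 e4 + 22255/72*e1 e5 + 805/6*e2 e3 + 770/3*e2 e4 + 585/2*e2 e5 + 140*e3 e4 + 245/2*e3 e5 - 9565/24*e4 e5 + 235/12*e1 e2 e3 e5 + 205/12*e1 e2 e4 e5 + 265*e1 e3 e4 e5 + 875/4*e2 e3 e4 e5
Summing the partial products and collecting blades:
Answer: -32765/144 + 12877/288*e1 e2 + 15203/432*e1 e3 + 7553/36*e1 e4 + 1865/9*e1 e5 + 7/6*e2 e3 + 23387/96*e2 e4 + 33749/144*e2 e5 - 9583/144*e3 e4 - 1169/216*e3 e5 - 6329/18*e4 e5 + 3577/72*e1 e2 e3 e4 + 145/4*e1 e2 e3 e5 + 190/3*e1 e2 e4 e5 + 110*e1 e3 e4 e5 + 581/9*e2 e3 e4 e5
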